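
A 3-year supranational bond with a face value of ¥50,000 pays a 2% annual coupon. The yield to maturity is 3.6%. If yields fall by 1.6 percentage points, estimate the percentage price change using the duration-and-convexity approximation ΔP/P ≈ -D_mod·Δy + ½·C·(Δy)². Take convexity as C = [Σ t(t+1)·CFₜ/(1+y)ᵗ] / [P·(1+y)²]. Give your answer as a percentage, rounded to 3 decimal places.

+4.680%

With y = 0.036:
  t   CF        PV=CF/(1+0.036)^t    t·PV        t(t+1)·PV
  1     1,000.00       965.2510       965.2510       1,930.5019
  2     1,000.00       931.7094     1,863.4189       5,590.2566
  3    51,000.00    45,866.0046   137,598.0137     550,392.0547
  Σ                 47,762.9649   140,426.6835     557,912.8132
P = 47,762.9649; D_Mac = 2.94007 yrs; D_mod = 2.83791 yrs; C = 10.88317.
Duration effect: -2.83791 × (-0.016) = +0.045407
Convexity effect: 0.5 × 10.88317 × (-0.016)² = +0.0013930
ΔP/P ≈ +0.045407 + 0.0013930 = +0.046800 = +4.6800%.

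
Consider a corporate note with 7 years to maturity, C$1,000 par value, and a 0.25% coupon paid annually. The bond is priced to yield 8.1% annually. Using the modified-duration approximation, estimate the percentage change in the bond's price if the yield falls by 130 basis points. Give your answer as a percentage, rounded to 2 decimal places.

Periodic yield y = 0.081. Modified duration first:
  t   CF        PV=CF/(1+0.081)^t    t·PV
  1         2.50         2.3127         2.3127
  2         2.50         2.1394         4.2788
  3         2.50         1.9791         5.9372
  4         2.50         1.8308         7.3231
  5         2.50         1.6936         8.4680
  6         2.50         1.5667         9.4002
  7     1,002.50       581.1718     4,068.2025
  Σ                    592.6940     4,105.9225
P = 592.6940; D_Mac = 6.92756 yrs; D_mod = 6.92756/(1+0.081) = 6.40847 yrs.
ΔP/P ≈ -D_mod · Δy = -6.40847 × (-0.013) = +0.083310 = +8.3310%.

+8.33%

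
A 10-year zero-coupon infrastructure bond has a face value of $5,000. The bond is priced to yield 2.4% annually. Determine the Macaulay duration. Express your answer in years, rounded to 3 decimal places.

A zero-coupon bond has a single cash flow at maturity, so its Macaulay duration equals its maturity: 10 years.

10.000 years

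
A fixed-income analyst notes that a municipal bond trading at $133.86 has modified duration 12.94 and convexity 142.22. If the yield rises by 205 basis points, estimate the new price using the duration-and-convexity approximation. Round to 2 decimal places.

Duration effect: -D_mod·Δy = -12.94 × (+0.0205) = -0.265270
Convexity effect: ½·C·(Δy)² = 0.5 × 142.22 × (0.0205)² = +0.0298839775
ΔP/P ≈ -0.265270 + 0.0298839775 = -0.2353860225
New price ≈ 133.86 × (1 - 0.2353860225) = 102.35122702815.

$102.35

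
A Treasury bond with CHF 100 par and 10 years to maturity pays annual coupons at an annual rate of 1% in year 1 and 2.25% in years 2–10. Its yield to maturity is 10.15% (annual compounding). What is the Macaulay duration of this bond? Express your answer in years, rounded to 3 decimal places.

8.768 years

Periodic yield y = 0.1015. Discount each cash flow and weight by its year:
  t   CF        PV=CF/(1+0.1015)^t    t·PV
  1         1.00         0.9079         0.9079
  2         2.25         1.8544         3.7089
  3         2.25         1.6836         5.0507
  4         2.25         1.5284         6.1137
  5         2.25         1.3876         6.9379
  6         2.25         1.2597         7.5583
  7         2.25         1.1436         8.0055
  8         2.25         1.0383         8.3061
  9         2.25         0.9426         8.4833
  10      102.25        38.8882       388.8824
  Σ                     50.6343       443.9547
Price P = Σ PV = 50.6343.
Macaulay duration = Σ(t·PV) / P = 443.9547 / 50.6343 = 8.76786 years.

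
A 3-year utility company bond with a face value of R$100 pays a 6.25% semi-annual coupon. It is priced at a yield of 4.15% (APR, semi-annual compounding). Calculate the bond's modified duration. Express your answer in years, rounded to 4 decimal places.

2.7322 years

Periodic yield y = 0.02075. First find Macaulay duration:
  t   CF        PV=CF/(1+0.02075)^t    t·PV
  1        3.125         3.0615         3.0615
  2        3.125         2.9992         5.9985
  3        3.125         2.9383         8.8148
  4        3.125         2.8785        11.5142
  5        3.125         2.8200        14.1001
  6      103.125        91.1691       547.0146
  Σ                    105.8666       590.5036
P = 105.8666; Macaulay duration = 590.5036 / 105.8666 = 5.57781 half-year periods = 2.78890 years.
Modified duration = D_Mac / (1 + y) = 2.78890 / 1.02075 = 2.73221 years.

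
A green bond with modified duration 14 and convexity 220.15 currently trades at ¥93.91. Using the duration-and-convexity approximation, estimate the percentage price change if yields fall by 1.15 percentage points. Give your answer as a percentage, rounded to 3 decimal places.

+17.556%

Duration effect: -D_mod·Δy = -14 × (-0.0115) = +0.161000
Convexity effect: ½·C·(Δy)² = 0.5 × 220.15 × (-0.0115)² = +0.01455741875
ΔP/P ≈ +0.161000 + 0.01455741875 = +0.17555741875
= +17.555741875%.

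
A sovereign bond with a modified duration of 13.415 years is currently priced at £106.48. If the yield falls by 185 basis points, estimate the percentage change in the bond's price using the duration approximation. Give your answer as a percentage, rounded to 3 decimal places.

+24.818%

Duration approximation: ΔP/P ≈ -D_mod · Δy = -13.415 × (-0.0185) = +0.2481775.
As a percentage: +24.81775%.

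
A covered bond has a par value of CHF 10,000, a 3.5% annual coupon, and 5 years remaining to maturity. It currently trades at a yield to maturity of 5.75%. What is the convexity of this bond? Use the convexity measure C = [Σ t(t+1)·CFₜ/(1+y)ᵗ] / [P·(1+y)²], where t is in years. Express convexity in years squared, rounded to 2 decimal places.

24.36

With y = 0.0575:
  t   CF        PV=CF/(1+0.0575)^t    t·PV        t(t+1)·PV
  1       350.00       330.9693       330.9693         661.9385
  2       350.00       312.9733       625.9466       1,877.8398
  3       350.00       295.9558       887.8675       3,551.4701
  4       350.00       279.8637     1,119.4547       5,597.2736
  5    10,350.00     7,825.9752    39,129.8762     234,779.2572
  Σ                  9,045.7373    42,094.1143     246,467.7793
P = 9,045.7373.
Convexity = Σ t(t+1)·PV / [P·(1+y)²] = 246,467.7793 / (9,045.7373 × 1.118306) = 24.36438.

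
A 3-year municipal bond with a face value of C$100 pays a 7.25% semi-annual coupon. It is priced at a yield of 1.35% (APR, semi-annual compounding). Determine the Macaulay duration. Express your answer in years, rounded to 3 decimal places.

2.772 years

Periodic yield y = 0.00675. Discount each cash flow and weight by its period:
  t   CF        PV=CF/(1+0.00675)^t    t·PV
  1        3.625         3.6007         3.6007
  2        3.625         3.5766         7.1531
  3        3.625         3.5526        10.6577
  4        3.625         3.5288        14.1150
  5        3.625         3.5051        17.5255
  6      103.625        99.5256       597.1535
  Σ                    117.2893       650.2055
Price P = Σ PV = 117.2893.
Macaulay duration = Σ(t·PV) / P = 650.2055 / 117.2893 = 5.54361 half-year periods.
In years: 5.54361 / 2 = 2.77180 years.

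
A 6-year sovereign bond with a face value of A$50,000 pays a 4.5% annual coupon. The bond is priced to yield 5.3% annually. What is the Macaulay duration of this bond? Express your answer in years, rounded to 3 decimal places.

Periodic yield y = 0.053. Discount each cash flow and weight by its year:
  t   CF        PV=CF/(1+0.053)^t    t·PV
  1     2,250.00     2,136.7521     2,136.7521
  2     2,250.00     2,029.2043     4,058.4086
  3     2,250.00     1,927.0696     5,781.2089
  4     2,250.00     1,830.0756     7,320.3024
  5     2,250.00     1,737.9635     8,689.8177
  6    52,250.00    38,327.9920   229,967.9522
  Σ                 47,989.0573   257,954.4420
Price P = Σ PV = 47,989.0573.
Macaulay duration = Σ(t·PV) / P = 257,954.4420 / 47,989.0573 = 5.37528 years.

5.375 years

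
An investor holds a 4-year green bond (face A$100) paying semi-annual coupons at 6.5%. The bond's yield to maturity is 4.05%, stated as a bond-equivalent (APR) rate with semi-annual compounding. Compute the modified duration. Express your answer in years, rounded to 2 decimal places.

Periodic yield y = 0.02025. First find Macaulay duration:
  t   CF        PV=CF/(1+0.02025)^t    t·PV
  1         3.25         3.1855         3.1855
  2         3.25         3.1223         6.2445
  3         3.25         3.0603         9.1809
  4         3.25         2.9996        11.9982
  5         3.25         2.9400        14.7001
  6         3.25         2.8817        17.2900
  7         3.25         2.8245        19.7713
  8       103.25        87.9503       703.6023
  Σ                    108.9641       785.9728
P = 108.9641; Macaulay duration = 785.9728 / 108.9641 = 7.21314 half-year periods = 3.60657 years.
Modified duration = D_Mac / (1 + y) = 3.60657 / 1.02025 = 3.53499 years.

3.53 years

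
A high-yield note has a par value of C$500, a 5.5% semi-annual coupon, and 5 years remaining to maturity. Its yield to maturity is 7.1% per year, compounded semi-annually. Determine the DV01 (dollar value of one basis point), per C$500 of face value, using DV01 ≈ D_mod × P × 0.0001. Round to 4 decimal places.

C$0.1990

Periodic yield y = 0.0355.
  t   CF        PV=CF/(1+0.0355)^t    t·PV
  1        13.75        13.2786        13.2786
  2        13.75        12.8234        25.6468
  3        13.75        12.3838        37.1513
  4        13.75        11.9592        47.8368
  5        13.75        11.5492        57.7460
  6        13.75        11.1533        66.9196
  7        13.75        10.7709        75.3963
  8        13.75        10.4016        83.2131
  9        13.75        10.0450        90.4054
  10      513.75       362.4523     3,624.5225
  Σ                    466.8173     4,122.1164
P = 466.8173; D_Mac = 8.83026 half-year periods = 4.41513 yrs; D_mod = 4.26376 yrs.
DV01 ≈ 4.26376 × 466.8173 × 0.0001 = 0.199040.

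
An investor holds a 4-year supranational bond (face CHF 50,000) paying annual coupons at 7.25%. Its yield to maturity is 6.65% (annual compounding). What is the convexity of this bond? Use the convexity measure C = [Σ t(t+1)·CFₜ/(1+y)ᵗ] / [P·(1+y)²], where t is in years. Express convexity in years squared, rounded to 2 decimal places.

With y = 0.0665:
  t   CF        PV=CF/(1+0.0665)^t    t·PV        t(t+1)·PV
  1     3,625.00     3,398.9686     3,398.9686       6,797.9372
  2     3,625.00     3,187.0310     6,374.0621      19,122.1862
  3     3,625.00     2,988.3085     8,964.9255      35,859.7021
  4    53,625.00    41,449.9362   165,799.7447     828,998.7233
  Σ                 51,024.2443   184,537.7008     890,778.5487
P = 51,024.2443.
Convexity = Σ t(t+1)·PV / [P·(1+y)²] = 890,778.5487 / (51,024.2443 × 1.137422) = 15.34869.

15.35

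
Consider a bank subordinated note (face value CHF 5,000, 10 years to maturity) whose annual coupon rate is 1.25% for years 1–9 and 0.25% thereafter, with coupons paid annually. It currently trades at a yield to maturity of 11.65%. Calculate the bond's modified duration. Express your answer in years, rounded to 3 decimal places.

Periodic yield y = 0.1165. First find Macaulay duration:
  t   CF        PV=CF/(1+0.1165)^t    t·PV
  1        62.50        55.9785        55.9785
  2        62.50        50.1375       100.2750
  3        62.50        44.9059       134.7178
  4        62.50        40.2203       160.8811
  5        62.50        36.0235       180.1177
  6        62.50        32.2647       193.5882
  7        62.50        28.8981       202.2865
  8        62.50        25.8827       207.0619
  9        62.50        23.1820       208.6383
  10    5,012.50     1,665.2027    16,652.0272
  Σ                  2,002.6960    18,095.5722
P = 2,002.6960; Macaulay duration = 18,095.5722 / 2,002.6960 = 9.03561 years.
Modified duration = D_Mac / (1 + y) = 9.03561 / 1.1165 = 8.09280 years.

8.093 years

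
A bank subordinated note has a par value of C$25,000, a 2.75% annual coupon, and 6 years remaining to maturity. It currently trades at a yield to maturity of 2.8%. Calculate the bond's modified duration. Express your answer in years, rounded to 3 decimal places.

5.459 years

Periodic yield y = 0.028. First find Macaulay duration:
  t   CF        PV=CF/(1+0.028)^t    t·PV
  1       687.50       668.7743       668.7743
  2       687.50       650.5587     1,301.1174
  3       687.50       632.8392     1,898.5175
  4       687.50       615.6023     2,462.4093
  5       687.50       598.8349     2,994.1747
  6    25,687.50    21,765.2245   130,591.3470
  Σ                 24,931.8339   139,916.3402
P = 24,931.8339; Macaulay duration = 139,916.3402 / 24,931.8339 = 5.61196 years.
Modified duration = D_Mac / (1 + y) = 5.61196 / 1.028 = 5.45910 years.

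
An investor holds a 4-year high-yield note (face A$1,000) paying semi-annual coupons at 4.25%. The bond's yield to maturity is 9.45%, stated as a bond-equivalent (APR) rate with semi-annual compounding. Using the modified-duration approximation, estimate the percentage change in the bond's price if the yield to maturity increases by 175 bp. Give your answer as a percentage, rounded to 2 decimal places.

-6.16%

Periodic yield y = 0.04725. Modified duration first:
  t   CF        PV=CF/(1+0.04725)^t    t·PV
  1        21.25        20.2912        20.2912
  2        21.25        19.3757        38.7515
  3        21.25        18.5015        55.5046
  4        21.25        17.6668        70.6671
  5        21.25        16.8697        84.3484
  6        21.25        16.1086        96.6514
  7        21.25        15.3818       107.6724
  8     1,021.25       705.8771     5,647.0171
  Σ                    830.0725     6,120.9038
P = 830.0725; D_Mac = 7.37394 half-year periods = 3.68697 yrs; D_mod = 3.68697/(1+0.04725) = 3.52062 yrs.
ΔP/P ≈ -D_mod · Δy = -3.52062 × (+0.0175) = -0.061611 = -6.1611%.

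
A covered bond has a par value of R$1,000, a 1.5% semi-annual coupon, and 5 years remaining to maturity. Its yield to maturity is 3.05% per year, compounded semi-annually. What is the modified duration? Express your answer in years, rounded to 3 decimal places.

Periodic yield y = 0.01525. First find Macaulay duration:
  t   CF        PV=CF/(1+0.01525)^t    t·PV
  1         7.50         7.3873         7.3873
  2         7.50         7.2764        14.5528
  3         7.50         7.1671        21.5012
  4         7.50         7.0594        28.2377
  5         7.50         6.9534        34.7669
  6         7.50         6.8489        41.0936
  7         7.50         6.7461        47.2224
  8         7.50         6.6447        53.1578
  9         7.50         6.5449        58.9043
  10    1,007.50       865.9944     8,659.9438
  Σ                    928.6226     8,966.7679
P = 928.6226; Macaulay duration = 8,966.7679 / 928.6226 = 9.65599 half-year periods = 4.82799 years.
Modified duration = D_Mac / (1 + y) = 4.82799 / 1.01525 = 4.75547 years.

4.755 years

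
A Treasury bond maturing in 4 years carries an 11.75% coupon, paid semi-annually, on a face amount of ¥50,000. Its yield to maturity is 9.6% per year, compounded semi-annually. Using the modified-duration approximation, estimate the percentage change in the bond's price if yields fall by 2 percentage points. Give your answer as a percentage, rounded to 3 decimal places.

+6.355%

Periodic yield y = 0.048. Modified duration first:
  t   CF        PV=CF/(1+0.048)^t    t·PV
  1     2,937.50     2,802.9580     2,802.9580
  2     2,937.50     2,674.5783     5,349.1565
  3     2,937.50     2,552.0785     7,656.2355
  4     2,937.50     2,435.1894     9,740.7576
  5     2,937.50     2,323.6540    11,618.2700
  6     2,937.50     2,217.2271    13,303.3626
  7     2,937.50     2,115.6747    14,809.7230
  8    52,937.50    36,380.8772   291,047.0177
  Σ                 53,502.2372   356,327.4810
P = 53,502.2372; D_Mac = 6.66005 half-year periods = 3.33002 yrs; D_mod = 3.33002/(1+0.048) = 3.17750 yrs.
ΔP/P ≈ -D_mod · Δy = -3.17750 × (-0.02) = +0.063550 = +6.3550%.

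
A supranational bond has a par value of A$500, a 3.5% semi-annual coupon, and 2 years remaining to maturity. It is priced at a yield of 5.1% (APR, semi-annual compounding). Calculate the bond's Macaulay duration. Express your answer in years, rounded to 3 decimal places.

Periodic yield y = 0.0255. Discount each cash flow and weight by its period:
  t   CF        PV=CF/(1+0.0255)^t    t·PV
  1         8.75         8.5324         8.5324
  2         8.75         8.3203        16.6405
  3         8.75         8.1134        24.3401
  4       508.75       460.0042     1,840.0167
  Σ                    484.9702     1,889.5297
Price P = Σ PV = 484.9702.
Macaulay duration = Σ(t·PV) / P = 1,889.5297 / 484.9702 = 3.89618 half-year periods.
In years: 3.89618 / 2 = 1.94809 years.

1.948 years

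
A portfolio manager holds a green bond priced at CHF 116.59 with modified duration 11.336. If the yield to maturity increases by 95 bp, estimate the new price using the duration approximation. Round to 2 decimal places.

CHF 104.03

Duration approximation: ΔP/P ≈ -D_mod · Δy = -11.336 × (+0.0095) = -0.107692.
New price ≈ 116.59 × (1 - 0.107692) = 104.03418972.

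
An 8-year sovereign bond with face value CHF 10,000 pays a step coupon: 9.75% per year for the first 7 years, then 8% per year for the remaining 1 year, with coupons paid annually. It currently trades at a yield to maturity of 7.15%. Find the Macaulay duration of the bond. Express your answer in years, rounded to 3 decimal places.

Periodic yield y = 0.0715. Discount each cash flow and weight by its year:
  t   CF        PV=CF/(1+0.0715)^t    t·PV
  1       975.00       909.9393       909.9393
  2       975.00       849.2201     1,698.4402
  3       975.00       792.5526     2,377.6578
  4       975.00       739.6664     2,958.6658
  5       975.00       690.3093     3,451.5466
  6       975.00       644.2458     3,865.4745
  7       975.00       601.2560     4,208.7917
  8    10,800.00     6,215.6472    49,725.1772
  Σ                 11,442.8366    69,195.6931
Price P = Σ PV = 11,442.8366.
Macaulay duration = Σ(t·PV) / P = 69,195.6931 / 11,442.8366 = 6.04708 years.

6.047 years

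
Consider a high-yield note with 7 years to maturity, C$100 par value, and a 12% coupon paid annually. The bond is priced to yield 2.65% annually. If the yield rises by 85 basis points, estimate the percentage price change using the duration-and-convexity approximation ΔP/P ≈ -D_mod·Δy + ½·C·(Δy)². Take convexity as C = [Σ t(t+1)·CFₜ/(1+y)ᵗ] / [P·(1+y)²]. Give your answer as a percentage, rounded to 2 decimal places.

-4.43%

With y = 0.0265:
  t   CF        PV=CF/(1+0.0265)^t    t·PV        t(t+1)·PV
  1        12.00        11.6902        11.6902          23.3804
  2        12.00        11.3884        22.7768          68.3305
  3        12.00        11.0944        33.2832         133.1330
  4        12.00        10.8080        43.2320         216.1600
  5        12.00        10.5290        52.6449         315.8695
  6        12.00        10.2572        61.5430         430.8011
  7       112.00        93.2621       652.8349       5,222.6795
  Σ                    159.0293       878.0052       6,410.3541
P = 159.0293; D_Mac = 5.52103 yrs; D_mod = 5.37850 yrs; C = 38.25488.
Duration effect: -5.37850 × (+0.0085) = -0.045717
Convexity effect: 0.5 × 38.25488 × (0.0085)² = +0.0013820
ΔP/P ≈ -0.045717 + 0.0013820 = -0.044335 = -4.4335%.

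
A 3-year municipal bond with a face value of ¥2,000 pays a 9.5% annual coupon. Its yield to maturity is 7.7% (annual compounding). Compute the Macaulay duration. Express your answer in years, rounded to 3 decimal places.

Periodic yield y = 0.077. Discount each cash flow and weight by its year:
  t   CF        PV=CF/(1+0.077)^t    t·PV
  1       190.00       176.4160       176.4160
  2       190.00       163.8031       327.6063
  3     2,190.00     1,753.0609     5,259.1827
  Σ                  2,093.2800     5,763.2049
Price P = Σ PV = 2,093.2800.
Macaulay duration = Σ(t·PV) / P = 5,763.2049 / 2,093.2800 = 2.75319 years.

2.753 years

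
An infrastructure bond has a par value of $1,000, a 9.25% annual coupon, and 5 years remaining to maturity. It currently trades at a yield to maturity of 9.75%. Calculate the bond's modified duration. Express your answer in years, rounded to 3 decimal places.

Periodic yield y = 0.0975. First find Macaulay duration:
  t   CF        PV=CF/(1+0.0975)^t    t·PV
  1        92.50        84.2825        84.2825
  2        92.50        76.7950       153.5899
  3        92.50        69.9726       209.9179
  4        92.50        63.7564       255.0255
  5     1,092.50       686.1180     3,430.5899
  Σ                    980.9244     4,133.4056
P = 980.9244; Macaulay duration = 4,133.4056 / 980.9244 = 4.21379 years.
Modified duration = D_Mac / (1 + y) = 4.21379 / 1.0975 = 3.83944 years.

3.839 years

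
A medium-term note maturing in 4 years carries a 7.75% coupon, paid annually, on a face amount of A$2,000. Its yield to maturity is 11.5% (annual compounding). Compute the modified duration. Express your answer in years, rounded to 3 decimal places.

Periodic yield y = 0.115. First find Macaulay duration:
  t   CF        PV=CF/(1+0.115)^t    t·PV
  1       155.00       139.0135       139.0135
  2       155.00       124.6757       249.3515
  3       155.00       111.8168       335.4504
  4     2,155.00     1,394.2730     5,577.0918
  Σ                  1,769.7790     6,300.9072
P = 1,769.7790; Macaulay duration = 6,300.9072 / 1,769.7790 = 3.56028 years.
Modified duration = D_Mac / (1 + y) = 3.56028 / 1.115 = 3.19308 years.

3.193 years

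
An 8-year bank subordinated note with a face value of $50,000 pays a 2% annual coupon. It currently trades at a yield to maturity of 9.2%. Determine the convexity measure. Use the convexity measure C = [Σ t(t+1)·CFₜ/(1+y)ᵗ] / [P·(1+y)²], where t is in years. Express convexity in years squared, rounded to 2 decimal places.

53.29

With y = 0.092:
  t   CF        PV=CF/(1+0.092)^t    t·PV        t(t+1)·PV
  1     1,000.00       915.7509       915.7509       1,831.5018
  2     1,000.00       838.5997     1,677.1995       5,031.5984
  3     1,000.00       767.9485     2,303.8454       9,215.3818
  4     1,000.00       703.2495     2,812.9981      14,064.9905
  5     1,000.00       644.0014     3,220.0070      19,320.0419
  6     1,000.00       589.7449     3,538.4692      24,769.2844
  7     1,000.00       540.0594     3,780.4158      30,243.3265
  8    51,000.00    25,222.5545   201,780.4360   1,816,023.9241
  Σ                 30,221.9088   220,029.1219   1,920,500.0494
P = 30,221.9088.
Convexity = Σ t(t+1)·PV / [P·(1+y)²] = 1,920,500.0494 / (30,221.9088 × 1.192464) = 53.29018.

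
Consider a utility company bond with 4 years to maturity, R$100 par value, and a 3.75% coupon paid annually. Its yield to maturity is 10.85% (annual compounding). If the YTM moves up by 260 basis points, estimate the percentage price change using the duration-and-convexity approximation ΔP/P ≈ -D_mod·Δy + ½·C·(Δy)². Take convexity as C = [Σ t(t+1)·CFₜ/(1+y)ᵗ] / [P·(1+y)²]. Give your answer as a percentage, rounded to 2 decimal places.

With y = 0.1085:
  t   CF        PV=CF/(1+0.1085)^t    t·PV        t(t+1)·PV
  1         3.75         3.3829         3.3829           6.7659
  2         3.75         3.0518         6.1037          18.3110
  3         3.75         2.7531         8.2593          33.0374
  4       103.75        68.7140       274.8561       1,374.2803
  Σ                     77.9019       292.6020       1,432.3945
P = 77.9019; D_Mac = 3.75603 yrs; D_mod = 3.38839 yrs; C = 14.96384.
Duration effect: -3.38839 × (+0.026) = -0.088098
Convexity effect: 0.5 × 14.96384 × (0.026)² = +0.0050578
ΔP/P ≈ -0.088098 + 0.0050578 = -0.083040 = -8.3040%.

-8.30%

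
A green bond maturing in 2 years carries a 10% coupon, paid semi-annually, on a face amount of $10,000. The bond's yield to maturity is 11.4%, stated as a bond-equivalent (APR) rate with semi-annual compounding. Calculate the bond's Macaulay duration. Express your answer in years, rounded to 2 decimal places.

Periodic yield y = 0.057. Discount each cash flow and weight by its period:
  t   CF        PV=CF/(1+0.057)^t    t·PV
  1       500.00       473.0369       473.0369
  2       500.00       447.5278       895.0556
  3       500.00       423.3943     1,270.1830
  4    10,500.00     8,411.8080    33,647.2319
  Σ                  9,755.7670    36,285.5074
Price P = Σ PV = 9,755.7670.
Macaulay duration = Σ(t·PV) / P = 36,285.5074 / 9,755.7670 = 3.71939 half-year periods.
In years: 3.71939 / 2 = 1.85970 years.

1.86 years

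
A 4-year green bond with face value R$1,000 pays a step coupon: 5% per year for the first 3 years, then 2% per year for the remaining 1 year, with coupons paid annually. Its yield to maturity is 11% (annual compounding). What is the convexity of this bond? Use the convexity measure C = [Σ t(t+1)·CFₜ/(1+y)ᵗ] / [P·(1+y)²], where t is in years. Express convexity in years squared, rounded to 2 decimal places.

14.52

With y = 0.11:
  t   CF        PV=CF/(1+0.11)^t    t·PV        t(t+1)·PV
  1        50.00        45.0450        45.0450          90.0901
  2        50.00        40.5811        81.1622         243.4867
  3        50.00        36.5596       109.6787         438.7148
  4     1,020.00       671.9056     2,687.6224      13,438.1119
  Σ                    794.0913     2,923.5084      14,210.4035
P = 794.0913.
Convexity = Σ t(t+1)·PV / [P·(1+y)²] = 14,210.4035 / (794.0913 × 1.232100) = 14.52413.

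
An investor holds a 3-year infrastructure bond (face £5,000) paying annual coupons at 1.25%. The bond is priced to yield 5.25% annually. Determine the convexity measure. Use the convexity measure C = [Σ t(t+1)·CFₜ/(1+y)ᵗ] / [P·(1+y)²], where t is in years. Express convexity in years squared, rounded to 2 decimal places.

With y = 0.0525:
  t   CF        PV=CF/(1+0.0525)^t    t·PV        t(t+1)·PV
  1        62.50        59.3824        59.3824         118.7648
  2        62.50        56.4204       112.8407         338.5221
  3     5,062.50     4,342.0890    13,026.2671      52,105.0682
  Σ                  4,457.8918    13,198.4902      52,562.3552
P = 4,457.8918.
Convexity = Σ t(t+1)·PV / [P·(1+y)²] = 52,562.3552 / (4,457.8918 × 1.107756) = 10.64391.

10.64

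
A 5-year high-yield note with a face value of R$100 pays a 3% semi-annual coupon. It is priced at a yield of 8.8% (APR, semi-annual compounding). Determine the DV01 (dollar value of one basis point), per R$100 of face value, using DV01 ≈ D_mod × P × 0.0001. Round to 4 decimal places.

R$0.0341

Periodic yield y = 0.044.
  t   CF        PV=CF/(1+0.044)^t    t·PV
  1         1.50         1.4368         1.4368
  2         1.50         1.3762         2.7525
  3         1.50         1.3182         3.9547
  4         1.50         1.2627         5.0507
  5         1.50         1.2095         6.0473
  6         1.50         1.1585         6.9509
  7         1.50         1.1097         7.7676
  8         1.50         1.0629         8.5031
  9         1.50         1.0181         9.1628
  10      101.50        65.9874       659.8741
  Σ                     76.9399       711.5003
P = 76.9399; D_Mac = 9.24748 half-year periods = 4.62374 yrs; D_mod = 4.42887 yrs.
DV01 ≈ 4.42887 × 76.9399 × 0.0001 = 0.034076.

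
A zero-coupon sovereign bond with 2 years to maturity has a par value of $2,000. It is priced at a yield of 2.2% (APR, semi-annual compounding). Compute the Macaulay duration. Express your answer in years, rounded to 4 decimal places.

A zero-coupon bond has a single cash flow at maturity, so its Macaulay duration equals its maturity: 2 years.
(Equivalently: 4 semi-annual periods ÷ 2 = 2 years.)

2.0000 years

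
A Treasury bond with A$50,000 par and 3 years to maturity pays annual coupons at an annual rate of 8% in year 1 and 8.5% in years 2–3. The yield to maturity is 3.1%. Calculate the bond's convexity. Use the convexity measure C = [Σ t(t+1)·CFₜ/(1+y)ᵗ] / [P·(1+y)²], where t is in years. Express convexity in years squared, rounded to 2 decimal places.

With y = 0.031:
  t   CF        PV=CF/(1+0.031)^t    t·PV        t(t+1)·PV
  1     4,000.00     3,879.7284     3,879.7284       7,759.4568
  2     4,250.00     3,998.2652     7,996.5304      23,989.5913
  3    54,250.00    49,502.1141   148,506.3422     594,025.3689
  Σ                 57,380.1077   160,382.6011     625,774.4171
P = 57,380.1077.
Convexity = Σ t(t+1)·PV / [P·(1+y)²] = 625,774.4171 / (57,380.1077 × 1.062961) = 10.25981.

10.26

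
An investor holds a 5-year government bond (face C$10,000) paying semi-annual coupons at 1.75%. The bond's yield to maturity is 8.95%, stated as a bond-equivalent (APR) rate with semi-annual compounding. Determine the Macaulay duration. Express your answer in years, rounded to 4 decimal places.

4.7643 years

Periodic yield y = 0.04475. Discount each cash flow and weight by its period:
  t   CF        PV=CF/(1+0.04475)^t    t·PV
  1        87.50        83.7521        83.7521
  2        87.50        80.1647       160.3294
  3        87.50        76.7310       230.1930
  4        87.50        73.4444       293.7775
  5        87.50        70.2985       351.4926
  6        87.50        67.2874       403.7244
  7        87.50        64.4053       450.8369
  8        87.50        61.6466       493.1727
  9        87.50        59.0061       531.0546
  10   10,087.50     6,511.1807    65,111.8072
  Σ                  7,147.9168    68,110.1404
Price P = Σ PV = 7,147.9168.
Macaulay duration = Σ(t·PV) / P = 68,110.1404 / 7,147.9168 = 9.52867 half-year periods.
In years: 9.52867 / 2 = 4.76434 years.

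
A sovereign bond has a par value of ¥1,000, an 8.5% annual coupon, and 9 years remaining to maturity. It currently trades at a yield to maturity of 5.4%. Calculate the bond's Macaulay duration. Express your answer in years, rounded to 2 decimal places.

6.88 years

Periodic yield y = 0.054. Discount each cash flow and weight by its year:
  t   CF        PV=CF/(1+0.054)^t    t·PV
  1        85.00        80.6452        80.6452
  2        85.00        76.5134       153.0269
  3        85.00        72.5934       217.7802
  4        85.00        68.8742       275.4967
  5        85.00        65.3455       326.7276
  6        85.00        61.9977       371.9859
  7        85.00        58.8213       411.7491
  8        85.00        55.8077       446.4615
  9     1,085.00       675.8717     6,082.8450
  Σ                  1,216.4700     8,366.7182
Price P = Σ PV = 1,216.4700.
Macaulay duration = Σ(t·PV) / P = 8,366.7182 / 1,216.4700 = 6.87787 years.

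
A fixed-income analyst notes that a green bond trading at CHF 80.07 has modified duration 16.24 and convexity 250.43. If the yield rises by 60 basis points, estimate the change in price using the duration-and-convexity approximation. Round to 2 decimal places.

-CHF 7.44

Duration effect: -D_mod·Δy = -16.24 × (+0.006) = -0.097440
Convexity effect: ½·C·(Δy)² = 0.5 × 250.43 × (0.006)² = +0.00450774
ΔP/P ≈ -0.097440 + 0.00450774 = -0.09293226
ΔP ≈ 80.07 × (-0.09293226) = -7.4410860582.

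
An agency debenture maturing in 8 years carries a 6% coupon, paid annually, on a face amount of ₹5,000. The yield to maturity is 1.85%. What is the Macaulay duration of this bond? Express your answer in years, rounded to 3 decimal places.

Periodic yield y = 0.0185. Discount each cash flow and weight by its year:
  t   CF        PV=CF/(1+0.0185)^t    t·PV
  1       300.00       294.5508       294.5508
  2       300.00       289.2006       578.4012
  3       300.00       283.9476       851.8427
  4       300.00       278.7900     1,115.1598
  5       300.00       273.7260     1,368.6301
  6       300.00       268.7541     1,612.5244
  7       300.00       263.8724     1,847.1070
  8     5,300.00     4,577.0705    36,616.5641
  Σ                  6,529.9120    44,284.7802
Price P = Σ PV = 6,529.9120.
Macaulay duration = Σ(t·PV) / P = 44,284.7802 / 6,529.9120 = 6.78183 years.

6.782 years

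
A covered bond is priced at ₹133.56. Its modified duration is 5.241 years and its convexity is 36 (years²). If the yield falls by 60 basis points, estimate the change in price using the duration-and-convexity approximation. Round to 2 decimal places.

Duration effect: -D_mod·Δy = -5.241 × (-0.006) = +0.031446
Convexity effect: ½·C·(Δy)² = 0.5 × 36 × (-0.006)² = +0.0006480
ΔP/P ≈ +0.031446 + 0.0006480 = +0.032094
ΔP ≈ 133.56 × (+0.032094) = +4.28647464.

+₹4.29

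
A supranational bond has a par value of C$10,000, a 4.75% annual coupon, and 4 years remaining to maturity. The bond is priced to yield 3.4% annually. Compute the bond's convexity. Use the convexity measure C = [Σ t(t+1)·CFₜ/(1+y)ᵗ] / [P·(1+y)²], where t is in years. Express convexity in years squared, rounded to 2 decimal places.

17.11

With y = 0.034:
  t   CF        PV=CF/(1+0.034)^t    t·PV        t(t+1)·PV
  1       475.00       459.3810       459.3810         918.7621
  2       475.00       444.2757       888.5513       2,665.6540
  3       475.00       429.6670     1,289.0010       5,156.0039
  4    10,475.00     9,163.7214    36,654.8856     183,274.4278
  Σ                 10,497.0451    39,291.8189     192,014.8478
P = 10,497.0451.
Convexity = Σ t(t+1)·PV / [P·(1+y)²] = 192,014.8478 / (10,497.0451 × 1.069156) = 17.10908.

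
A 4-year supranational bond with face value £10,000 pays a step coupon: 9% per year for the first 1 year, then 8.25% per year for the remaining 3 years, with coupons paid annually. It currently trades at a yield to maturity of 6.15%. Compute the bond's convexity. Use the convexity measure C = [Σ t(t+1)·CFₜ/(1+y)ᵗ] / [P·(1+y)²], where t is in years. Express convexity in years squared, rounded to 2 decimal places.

15.20

With y = 0.0615:
  t   CF        PV=CF/(1+0.0615)^t    t·PV        t(t+1)·PV
  1       900.00       847.8568       847.8568       1,695.7136
  2       825.00       732.1734     1,464.3468       4,393.0404
  3       825.00       689.7536     2,069.2607       8,277.0428
  4    10,825.00     8,526.0507    34,104.2028     170,521.0141
  Σ                 10,795.8345    38,485.6671     184,886.8109
P = 10,795.8345.
Convexity = Σ t(t+1)·PV / [P·(1+y)²] = 184,886.8109 / (10,795.8345 × 1.126782) = 15.19881.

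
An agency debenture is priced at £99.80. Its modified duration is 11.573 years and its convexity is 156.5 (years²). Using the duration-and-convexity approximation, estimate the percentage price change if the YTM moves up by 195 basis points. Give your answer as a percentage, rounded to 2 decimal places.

Duration effect: -D_mod·Δy = -11.573 × (+0.0195) = -0.2256735
Convexity effect: ½·C·(Δy)² = 0.5 × 156.5 × (0.0195)² = +0.0297545625
ΔP/P ≈ -0.2256735 + 0.0297545625 = -0.1959189375
= -19.59189375%.

-19.59%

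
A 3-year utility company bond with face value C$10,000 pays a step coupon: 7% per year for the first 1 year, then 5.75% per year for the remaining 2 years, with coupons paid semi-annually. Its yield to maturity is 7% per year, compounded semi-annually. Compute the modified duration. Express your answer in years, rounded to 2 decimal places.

Periodic yield y = 0.035. First find Macaulay duration:
  t   CF        PV=CF/(1+0.035)^t    t·PV
  1       350.00       338.1643       338.1643
  2       350.00       326.7287       653.4575
  3       287.50       259.3085       777.9256
  4       287.50       250.5396     1,002.1586
  5       287.50       242.0673     1,210.3364
  6    10,287.50     8,368.8879    50,213.3273
  Σ                  9,785.6963    54,195.3696
P = 9,785.6963; Macaulay duration = 54,195.3696 / 9,785.6963 = 5.53822 half-year periods = 2.76911 years.
Modified duration = D_Mac / (1 + y) = 2.76911 / 1.035 = 2.67547 years.

2.68 years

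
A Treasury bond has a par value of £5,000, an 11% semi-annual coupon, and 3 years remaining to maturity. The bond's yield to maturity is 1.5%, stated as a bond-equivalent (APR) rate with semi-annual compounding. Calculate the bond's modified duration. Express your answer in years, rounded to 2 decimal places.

Periodic yield y = 0.0075. First find Macaulay duration:
  t   CF        PV=CF/(1+0.0075)^t    t·PV
  1       275.00       272.9529       272.9529
  2       275.00       270.9209       541.8419
  3       275.00       268.9042       806.7125
  4       275.00       266.9024     1,067.6096
  5       275.00       264.9155     1,324.5777
  6     5,275.00     5,043.7335    30,262.4013
  Σ                  6,388.3294    34,276.0957
P = 6,388.3294; Macaulay duration = 34,276.0957 / 6,388.3294 = 5.36542 half-year periods = 2.68271 years.
Modified duration = D_Mac / (1 + y) = 2.68271 / 1.0075 = 2.66274 years.

2.66 years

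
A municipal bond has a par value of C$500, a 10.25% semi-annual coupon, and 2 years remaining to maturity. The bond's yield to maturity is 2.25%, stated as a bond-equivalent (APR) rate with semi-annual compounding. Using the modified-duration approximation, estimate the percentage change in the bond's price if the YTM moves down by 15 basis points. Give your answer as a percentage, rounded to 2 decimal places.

+0.28%

Periodic yield y = 0.01125. Modified duration first:
  t   CF        PV=CF/(1+0.01125)^t    t·PV
  1       25.625        25.3399        25.3399
  2       25.625        25.0580        50.1160
  3       25.625        24.7793        74.3378
  4      525.625       502.6224     2,010.4898
  Σ                    577.7996     2,160.2835
P = 577.7996; D_Mac = 3.73881 half-year periods = 1.86941 yrs; D_mod = 1.86941/(1+0.01125) = 1.84861 yrs.
ΔP/P ≈ -D_mod · Δy = -1.84861 × (-0.0015) = +0.002773 = +0.2773%.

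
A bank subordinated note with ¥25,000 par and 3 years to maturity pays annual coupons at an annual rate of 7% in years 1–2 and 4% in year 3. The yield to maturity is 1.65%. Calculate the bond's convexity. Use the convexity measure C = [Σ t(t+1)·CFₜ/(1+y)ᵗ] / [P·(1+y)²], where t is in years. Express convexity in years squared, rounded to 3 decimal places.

10.673

With y = 0.0165:
  t   CF        PV=CF/(1+0.0165)^t    t·PV        t(t+1)·PV
  1     1,750.00     1,721.5937     1,721.5937       3,443.1874
  2     1,750.00     1,693.6485     3,387.2970      10,161.8910
  3    26,000.00    24,754.3313    74,262.9939     297,051.9756
  Σ                 28,169.5735    79,371.8846     310,657.0540
P = 28,169.5735.
Convexity = Σ t(t+1)·PV / [P·(1+y)²] = 310,657.0540 / (28,169.5735 × 1.033272) = 10.67299.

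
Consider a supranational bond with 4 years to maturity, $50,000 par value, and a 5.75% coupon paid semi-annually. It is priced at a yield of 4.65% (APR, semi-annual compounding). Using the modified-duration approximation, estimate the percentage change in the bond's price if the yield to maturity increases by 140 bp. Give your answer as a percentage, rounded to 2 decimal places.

-4.98%

Periodic yield y = 0.02325. Modified duration first:
  t   CF        PV=CF/(1+0.02325)^t    t·PV
  1     1,437.50     1,404.8375     1,404.8375
  2     1,437.50     1,372.9172     2,745.8344
  3     1,437.50     1,341.7222     4,025.1665
  4     1,437.50     1,311.2359     5,244.9437
  5     1,437.50     1,281.4424     6,407.2120
  6     1,437.50     1,252.3258     7,513.9549
  7     1,437.50     1,223.8708     8,567.0957
  8    51,437.50    42,798.2317   342,385.8539
  Σ                 51,986.5836   378,294.8987
P = 51,986.5836; D_Mac = 7.27678 half-year periods = 3.63839 yrs; D_mod = 3.63839/(1+0.02325) = 3.55572 yrs.
ΔP/P ≈ -D_mod · Δy = -3.55572 × (+0.014) = -0.049780 = -4.9780%.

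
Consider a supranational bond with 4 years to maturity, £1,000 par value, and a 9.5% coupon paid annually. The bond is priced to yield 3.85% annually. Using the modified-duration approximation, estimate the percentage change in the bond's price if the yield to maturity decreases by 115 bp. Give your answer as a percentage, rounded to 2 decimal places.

+3.94%

Periodic yield y = 0.0385. Modified duration first:
  t   CF        PV=CF/(1+0.0385)^t    t·PV
  1        95.00        91.4781        91.4781
  2        95.00        88.0868       176.1735
  3        95.00        84.8211       254.4634
  4     1,095.00       941.4302     3,765.7207
  Σ                  1,205.8162     4,287.8357
P = 1,205.8162; D_Mac = 3.55596 yrs; D_mod = 3.55596/(1+0.0385) = 3.42413 yrs.
ΔP/P ≈ -D_mod · Δy = -3.42413 × (-0.0115) = +0.039378 = +3.9378%.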